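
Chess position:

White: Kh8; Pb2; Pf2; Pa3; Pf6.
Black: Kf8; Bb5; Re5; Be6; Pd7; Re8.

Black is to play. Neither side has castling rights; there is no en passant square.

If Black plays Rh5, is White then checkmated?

yes

After Rh5: white king on h8; in check: yes, from the black rook on h5.
King squares — g7: attacked by Kf8; h7: attacked by Rh5; g8: attacked by Be6.
White has no legal moves → checkmate.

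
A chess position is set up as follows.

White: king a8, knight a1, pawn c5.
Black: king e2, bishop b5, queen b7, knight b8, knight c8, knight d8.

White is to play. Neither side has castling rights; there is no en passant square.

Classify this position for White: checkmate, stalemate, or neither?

checkmate

White to move; white king on a8.
In check: yes, from the black queen on b7.
King squares — a7: attacked by Qb7; b7: attacked by Nd8; b8: attacked by Qb7.
Legal moves for White: none.
In check with no legal moves → checkmate.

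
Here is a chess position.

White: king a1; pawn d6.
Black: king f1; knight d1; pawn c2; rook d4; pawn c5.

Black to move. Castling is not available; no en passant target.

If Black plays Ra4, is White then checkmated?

After Ra4: white king on a1; in check: yes, from the black rook on a4.
King squares — b1: attacked by Pc2; a2: attacked by Ra4; b2: attacked by Nd1.
White has no legal moves → checkmate.

yes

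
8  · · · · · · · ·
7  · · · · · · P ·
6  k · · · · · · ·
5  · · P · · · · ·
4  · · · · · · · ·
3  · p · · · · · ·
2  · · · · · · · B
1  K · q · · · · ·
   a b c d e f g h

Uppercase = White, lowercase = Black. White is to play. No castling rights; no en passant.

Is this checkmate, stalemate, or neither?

White to move; white king on a1.
In check: yes, from the black queen on c1.
King squares — b1: attacked by Qc1; a2: attacked by Pb3; b2: attacked by Qc1.
Legal moves for White: none.
In check with no legal moves → checkmate.

checkmate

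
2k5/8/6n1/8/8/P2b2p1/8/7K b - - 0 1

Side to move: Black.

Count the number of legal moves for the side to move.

Black to move; king on c8.
In check: no.
Legal moves: Kd8, Kb8, Kd7, Kc7, Kb7, Nh8, Nf8, Ne7, Ne5, Nh4, Nf4, Ba6, Bf5, Bb5, Be4+, Bc4, Be2, Bc2, Bf1, Bb1, g2+.
Count: 21.

21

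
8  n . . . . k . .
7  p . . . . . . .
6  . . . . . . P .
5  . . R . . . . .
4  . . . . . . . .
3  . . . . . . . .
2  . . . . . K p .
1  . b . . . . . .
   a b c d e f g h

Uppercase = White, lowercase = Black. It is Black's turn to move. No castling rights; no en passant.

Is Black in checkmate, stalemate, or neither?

neither

Black to move; black king on f8.
In check: no.
Legal moves for Black: Kg8, Ke8, Kg7, Ke7, Nc7, Nb6, Bxg6, Bf5, Be4, Bd3, Bc2, Ba2, a6, g1=Q+, g1=R, g1=B+, g1=N, a5.
Black has 18 legal moves and is not in check → neither.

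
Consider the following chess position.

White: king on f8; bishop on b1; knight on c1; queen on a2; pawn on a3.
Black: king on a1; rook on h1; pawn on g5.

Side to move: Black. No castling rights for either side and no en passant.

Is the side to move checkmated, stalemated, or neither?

Black to move; black king on a1.
In check: yes, from the white queen on a2.
King squares — b1: attacked by Qa2; a2: attacked by Bb1; b2: attacked by Qa2.
Legal moves for Black: none.
In check with no legal moves → checkmate.

checkmate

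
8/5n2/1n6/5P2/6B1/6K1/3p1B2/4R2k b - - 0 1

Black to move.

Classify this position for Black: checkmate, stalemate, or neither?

Black to move; black king on h1.
In check: yes, from the white rook on e1.
Legal moves for Black: dxe1=Q, dxe1=R, dxe1=B, dxe1=N.
Black is in check but has 4 legal moves → neither.

neither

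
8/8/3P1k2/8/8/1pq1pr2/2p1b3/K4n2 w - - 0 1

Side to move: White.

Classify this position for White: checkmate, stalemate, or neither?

White to move; white king on a1.
In check: yes, from the black queen on c3.
King squares — b1: attacked by Pc2; a2: attacked by Pb3; b2: attacked by Qc3.
Legal moves for White: none.
In check with no legal moves → checkmate.

checkmate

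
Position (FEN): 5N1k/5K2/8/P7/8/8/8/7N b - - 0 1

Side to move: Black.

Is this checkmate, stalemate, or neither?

Black to move; black king on h8.
In check: no.
King squares — g7: attacked by Kf7; h7: attacked by Nf8; g8: attacked by Kf7.
Legal moves for Black: none.
Not in check and no legal moves → stalemate.

stalemate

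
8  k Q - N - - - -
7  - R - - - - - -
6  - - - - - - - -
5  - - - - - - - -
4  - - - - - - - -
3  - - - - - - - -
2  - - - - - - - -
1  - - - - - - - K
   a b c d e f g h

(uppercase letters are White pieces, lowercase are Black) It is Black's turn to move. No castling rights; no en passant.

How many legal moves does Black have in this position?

0

Black to move; king on a8.
In check: yes, from the white queen on b8.
Legal moves: none.
Count: 0.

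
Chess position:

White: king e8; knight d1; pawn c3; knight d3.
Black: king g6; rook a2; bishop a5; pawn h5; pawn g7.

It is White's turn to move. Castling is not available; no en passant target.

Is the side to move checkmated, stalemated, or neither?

White to move; white king on e8.
In check: no.
Legal moves for White: Kf8, Ke7, Kd7, Ne5+, Nc5, Nf4+, Nb4, N3f2, N3b2, Ne1, Nc1, Ne3, N1f2, N1b2, c4.
White has 15 legal moves and is not in check → neither.

neither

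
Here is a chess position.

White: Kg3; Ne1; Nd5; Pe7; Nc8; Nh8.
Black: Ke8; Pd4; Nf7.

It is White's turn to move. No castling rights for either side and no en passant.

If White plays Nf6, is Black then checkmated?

yes

After Nf6: black king on e8; in check: yes, from the white knight on f6.
King squares — d7: attacked by Nf6; e7: attacked by Nc8; f7: own knight; d8: attacked by Pe7; f8: attacked by Pe7.
Black has no legal moves → checkmate.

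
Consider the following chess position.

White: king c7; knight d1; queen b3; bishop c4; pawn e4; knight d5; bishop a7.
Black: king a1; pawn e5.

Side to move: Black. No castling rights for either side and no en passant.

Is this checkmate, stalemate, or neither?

Black to move; black king on a1.
In check: no.
King squares — b1: attacked by Qb3; a2: attacked by Qb3; b2: attacked by Nd1.
Legal moves for Black: none.
Not in check and no legal moves → stalemate.

stalemate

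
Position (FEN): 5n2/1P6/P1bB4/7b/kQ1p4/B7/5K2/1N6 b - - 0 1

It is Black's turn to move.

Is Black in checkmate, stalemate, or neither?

Black to move; black king on a4.
In check: yes, from the white queen on b4.
King squares — a3: attacked by Nb1; b3: attacked by Qb4; b4: attacked by Ba3; a5: attacked by Qb4; b5: attacked by Qb4.
Legal moves for Black: none.
In check with no legal moves → checkmate.

checkmate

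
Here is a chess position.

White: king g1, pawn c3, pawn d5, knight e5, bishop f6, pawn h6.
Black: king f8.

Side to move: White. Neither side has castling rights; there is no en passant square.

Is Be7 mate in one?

After Be7: black king on f8; in check: yes, from the white bishop on e7.
Black has 3 legal replies: Kg8, Ke8, Kxe7.
In check but a legal move exists → not checkmate.

no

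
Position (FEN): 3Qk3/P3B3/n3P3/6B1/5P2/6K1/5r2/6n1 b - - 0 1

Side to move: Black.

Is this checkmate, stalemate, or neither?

Black to move; black king on e8.
In check: yes, from the white queen on d8.
King squares — d7: attacked by Pe6; e7: attacked by Bg5; f7: attacked by Pe6; d8: attacked by Be7; f8: attacked by Be7.
Legal moves for Black: none.
In check with no legal moves → checkmate.

checkmate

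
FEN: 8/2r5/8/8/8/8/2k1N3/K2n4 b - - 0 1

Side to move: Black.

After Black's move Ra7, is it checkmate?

After Ra7: white king on a1; in check: yes, from the black rook on a7.
King squares — b1: attacked by Kc2; a2: attacked by Ra7; b2: attacked by Nd1.
White has no legal moves → checkmate.

yes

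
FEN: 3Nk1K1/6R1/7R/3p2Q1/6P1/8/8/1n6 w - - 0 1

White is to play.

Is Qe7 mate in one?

After Qe7: black king on e8; in check: yes, from the white queen on e7.
King squares — d7: attacked by Qe7; e7: attacked by Rg7; f7: attacked by Qe7; d8: attacked by Qe7; f8: attacked by Qe7.
Black has no legal moves → checkmate.

yes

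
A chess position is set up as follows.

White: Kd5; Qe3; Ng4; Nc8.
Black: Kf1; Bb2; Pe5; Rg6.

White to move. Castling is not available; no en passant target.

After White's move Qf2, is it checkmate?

yes

After Qf2: black king on f1; in check: yes, from the white queen on f2.
King squares — e1: attacked by Qf2; g1: attacked by Qf2; e2: attacked by Qf2; f2: attacked by Ng4; g2: attacked by Qf2.
Black has no legal moves → checkmate.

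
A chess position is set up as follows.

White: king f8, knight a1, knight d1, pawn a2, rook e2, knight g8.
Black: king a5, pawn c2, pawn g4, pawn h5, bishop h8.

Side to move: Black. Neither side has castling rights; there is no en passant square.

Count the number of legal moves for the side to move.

Black to move; king on a5.
In check: no.
Legal moves: Bg7+, Bf6, Be5, Bd4, Bc3, Bb2, Bxa1, Kb6, Ka6, Kb5, Kb4, Ka4, cxd1=Q, cxd1=R, cxd1=B, cxd1=N, h4, g3, c1=Q, c1=R, c1=B, c1=N.
Count: 22.

22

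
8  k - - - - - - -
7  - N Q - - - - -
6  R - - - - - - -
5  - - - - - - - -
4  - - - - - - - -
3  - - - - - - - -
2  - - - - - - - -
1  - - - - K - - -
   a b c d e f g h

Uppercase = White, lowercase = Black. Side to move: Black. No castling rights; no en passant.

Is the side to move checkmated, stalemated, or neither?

checkmate

Black to move; black king on a8.
In check: yes, from the white rook on a6.
King squares — a7: attacked by Ra6; b7: attacked by Qc7; b8: attacked by Qc7.
Legal moves for Black: none.
In check with no legal moves → checkmate.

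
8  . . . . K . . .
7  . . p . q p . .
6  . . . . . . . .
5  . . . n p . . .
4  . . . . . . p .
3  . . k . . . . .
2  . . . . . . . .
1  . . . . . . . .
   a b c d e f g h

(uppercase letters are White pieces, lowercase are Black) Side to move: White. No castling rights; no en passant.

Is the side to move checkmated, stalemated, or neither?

checkmate

White to move; white king on e8.
In check: yes, from the black queen on e7.
King squares — d7: attacked by Qe7; e7: attacked by Nd5; f7: attacked by Qe7; d8: attacked by Qe7; f8: attacked by Qe7.
Legal moves for White: none.
In check with no legal moves → checkmate.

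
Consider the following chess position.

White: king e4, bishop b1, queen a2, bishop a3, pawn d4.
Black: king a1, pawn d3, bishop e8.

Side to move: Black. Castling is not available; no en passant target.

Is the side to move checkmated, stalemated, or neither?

checkmate

Black to move; black king on a1.
In check: yes, from the white queen on a2.
King squares — b1: attacked by Qa2; a2: attacked by Bb1; b2: attacked by Qa2.
Legal moves for Black: none.
In check with no legal moves → checkmate.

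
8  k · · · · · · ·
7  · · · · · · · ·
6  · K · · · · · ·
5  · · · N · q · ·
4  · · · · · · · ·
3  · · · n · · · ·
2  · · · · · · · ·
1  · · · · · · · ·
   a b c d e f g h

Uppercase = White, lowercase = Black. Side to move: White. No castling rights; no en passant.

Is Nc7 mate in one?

no

After Nc7: black king on a8; in check: yes, from the white knight on c7.
Black has 1 legal reply: Kb8.
In check but a legal move exists → not checkmate.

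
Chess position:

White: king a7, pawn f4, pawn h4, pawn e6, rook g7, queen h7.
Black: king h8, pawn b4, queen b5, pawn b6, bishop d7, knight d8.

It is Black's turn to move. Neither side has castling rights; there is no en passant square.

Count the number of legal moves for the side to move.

Black to move; king on h8.
In check: yes, from the white queen on h7.
Legal moves: none.
Count: 0.

0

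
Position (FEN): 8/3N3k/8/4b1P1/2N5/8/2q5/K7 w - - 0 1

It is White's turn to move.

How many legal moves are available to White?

3

White to move; king on a1.
In check: yes, from the black bishop on e5.
Legal moves: Ndxe5, Ncxe5, Nb2.
Count: 3.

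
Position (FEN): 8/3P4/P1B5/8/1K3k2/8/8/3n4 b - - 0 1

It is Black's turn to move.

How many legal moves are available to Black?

Black to move; king on f4.
In check: no.
Legal moves: Kg5, Kf5, Ke5, Kg4, Kg3, Ke3, Ne3, Nc3, Nf2, Nb2.
Count: 10.

10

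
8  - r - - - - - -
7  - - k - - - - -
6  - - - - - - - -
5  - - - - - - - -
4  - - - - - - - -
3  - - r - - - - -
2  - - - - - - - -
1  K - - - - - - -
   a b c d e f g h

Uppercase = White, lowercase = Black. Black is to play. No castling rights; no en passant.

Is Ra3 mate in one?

yes

After Ra3: white king on a1; in check: yes, from the black rook on a3.
King squares — b1: attacked by Rb8; a2: attacked by Ra3; b2: attacked by Rb8.
White has no legal moves → checkmate.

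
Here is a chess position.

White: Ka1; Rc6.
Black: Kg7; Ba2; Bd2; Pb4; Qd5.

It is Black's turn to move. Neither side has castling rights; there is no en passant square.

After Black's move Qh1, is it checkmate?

no

After Qh1: white king on a1; in check: yes, from the black queen on h1.
White has 3 legal replies: Kb2, Kxa2, Rc1.
In check but a legal move exists → not checkmate.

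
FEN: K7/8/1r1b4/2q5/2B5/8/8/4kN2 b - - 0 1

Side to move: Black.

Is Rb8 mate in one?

After Rb8: white king on a8; in check: yes, from the black rook on b8.
King squares — a7: attacked by Qc5; b7: attacked by Rb8; b8: attacked by Bd6.
White has no legal moves → checkmate.

yes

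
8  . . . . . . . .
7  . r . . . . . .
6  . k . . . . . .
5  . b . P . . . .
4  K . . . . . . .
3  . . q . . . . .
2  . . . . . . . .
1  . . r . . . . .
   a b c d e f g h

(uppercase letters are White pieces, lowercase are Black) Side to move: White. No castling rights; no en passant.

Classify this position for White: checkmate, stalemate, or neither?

checkmate

White to move; white king on a4.
In check: yes, from the black bishop on b5.
King squares — a3: attacked by Qc3; b3: attacked by Qc3; b4: attacked by Qc3; a5: attacked by Qc3; b5: attacked by Kb6.
Legal moves for White: none.
In check with no legal moves → checkmate.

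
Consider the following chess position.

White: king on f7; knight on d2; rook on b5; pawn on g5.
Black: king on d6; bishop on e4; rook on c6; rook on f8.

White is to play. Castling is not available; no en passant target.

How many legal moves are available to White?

2

White to move; king on f7.
In check: yes, from the black rook on f8.
Legal moves: Kxf8, Kg7.
Count: 2.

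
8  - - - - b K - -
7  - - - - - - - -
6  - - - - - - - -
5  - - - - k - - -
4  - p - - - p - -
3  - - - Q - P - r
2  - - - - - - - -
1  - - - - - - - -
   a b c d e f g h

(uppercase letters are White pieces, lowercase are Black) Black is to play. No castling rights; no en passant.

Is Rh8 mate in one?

After Rh8: white king on f8; in check: yes, from the black rook on h8.
White has 2 legal replies: Kg7, Ke7.
In check but a legal move exists → not checkmate.

no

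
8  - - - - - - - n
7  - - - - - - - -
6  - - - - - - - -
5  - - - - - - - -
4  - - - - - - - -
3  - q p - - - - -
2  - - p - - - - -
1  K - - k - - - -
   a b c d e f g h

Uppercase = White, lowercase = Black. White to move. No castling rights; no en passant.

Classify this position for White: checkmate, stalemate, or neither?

stalemate

White to move; white king on a1.
In check: no.
King squares — b1: attacked by Pc2; a2: attacked by Qb3; b2: attacked by Qb3.
Legal moves for White: none.
Not in check and no legal moves → stalemate.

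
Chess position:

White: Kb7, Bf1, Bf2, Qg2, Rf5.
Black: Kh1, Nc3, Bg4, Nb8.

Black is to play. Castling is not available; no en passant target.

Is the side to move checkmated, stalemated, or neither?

Black to move; black king on h1.
In check: yes, from the white queen on g2.
King squares — g1: attacked by Bf2; g2: attacked by Bf1; h2: attacked by Qg2.
Legal moves for Black: none.
In check with no legal moves → checkmate.

checkmate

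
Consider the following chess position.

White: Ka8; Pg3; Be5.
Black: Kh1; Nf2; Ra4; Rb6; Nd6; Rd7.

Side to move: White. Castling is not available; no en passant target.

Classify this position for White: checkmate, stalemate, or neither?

White to move; white king on a8.
In check: yes, from the black rook on a4.
King squares — a7: attacked by Ra4; b7: attacked by Rb6; b8: attacked by Rb6.
Legal moves for White: none.
In check with no legal moves → checkmate.

checkmate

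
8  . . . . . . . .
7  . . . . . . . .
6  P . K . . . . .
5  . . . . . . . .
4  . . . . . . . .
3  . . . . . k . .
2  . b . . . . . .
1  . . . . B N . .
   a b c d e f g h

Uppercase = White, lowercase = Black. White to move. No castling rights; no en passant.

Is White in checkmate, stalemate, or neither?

neither

White to move; white king on c6.
In check: no.
Legal moves for White include: Kd7, Kc7, Kb7, Kd6, Kb6, Kd5, Kc5, Kb5, Ng3, Ne3, Nh2+, Nd2+, Ba5, Bh4, Bb4, Bg3, Bc3, Bf2, ... (list truncated; more exist).
White has legal moves and is not in check → neither.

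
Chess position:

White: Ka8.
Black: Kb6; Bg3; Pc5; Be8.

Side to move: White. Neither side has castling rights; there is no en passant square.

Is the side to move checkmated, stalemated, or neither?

White to move; white king on a8.
In check: no.
King squares — a7: attacked by Kb6; b7: attacked by Kb6; b8: attacked by Bg3.
Legal moves for White: none.
Not in check and no legal moves → stalemate.

stalemate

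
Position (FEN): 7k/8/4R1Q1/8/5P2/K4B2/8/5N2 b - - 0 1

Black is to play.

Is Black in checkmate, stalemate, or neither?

stalemate

Black to move; black king on h8.
In check: no.
King squares — g7: attacked by Qg6; h7: attacked by Qg6; g8: attacked by Qg6.
Legal moves for Black: none.
Not in check and no legal moves → stalemate.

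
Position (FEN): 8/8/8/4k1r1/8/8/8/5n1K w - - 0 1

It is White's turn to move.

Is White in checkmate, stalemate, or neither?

stalemate

White to move; white king on h1.
In check: no.
King squares — g1: attacked by Rg5; g2: attacked by Rg5; h2: attacked by Nf1.
Legal moves for White: none.
Not in check and no legal moves → stalemate.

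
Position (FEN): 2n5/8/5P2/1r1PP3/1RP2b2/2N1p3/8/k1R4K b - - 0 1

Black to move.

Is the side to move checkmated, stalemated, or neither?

Black to move; black king on a1.
In check: yes, from the white rook on c1.
King squares — b1: attacked by Rc1; a2: attacked by Nc3; b2: attacked by Rb4.
Legal moves for Black: none.
In check with no legal moves → checkmate.

checkmate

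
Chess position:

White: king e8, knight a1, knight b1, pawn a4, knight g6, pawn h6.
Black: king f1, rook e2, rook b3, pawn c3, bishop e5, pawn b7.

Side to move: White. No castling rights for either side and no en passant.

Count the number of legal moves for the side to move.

White to move; king on e8.
In check: no.
Legal moves: Kf8, Kd8, Kf7, Ke7, Kd7, Nh8, Nf8, Ne7, Nxe5, Nh4, Nf4, Nxc3, Na3, Nd2+, Nxb3, Nc2, h7, a5.
Count: 18.

18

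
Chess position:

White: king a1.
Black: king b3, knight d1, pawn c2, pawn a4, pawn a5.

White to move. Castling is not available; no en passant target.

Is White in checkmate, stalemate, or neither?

stalemate

White to move; white king on a1.
In check: no.
King squares — b1: attacked by Pc2; a2: attacked by Kb3; b2: attacked by Nd1.
Legal moves for White: none.
Not in check and no legal moves → stalemate.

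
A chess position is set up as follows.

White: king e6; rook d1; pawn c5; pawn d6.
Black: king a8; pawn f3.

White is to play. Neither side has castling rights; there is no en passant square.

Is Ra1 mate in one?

no

After Ra1: black king on a8; in check: yes, from the white rook on a1.
Black has 2 legal replies: Kb8, Kb7.
In check but a legal move exists → not checkmate.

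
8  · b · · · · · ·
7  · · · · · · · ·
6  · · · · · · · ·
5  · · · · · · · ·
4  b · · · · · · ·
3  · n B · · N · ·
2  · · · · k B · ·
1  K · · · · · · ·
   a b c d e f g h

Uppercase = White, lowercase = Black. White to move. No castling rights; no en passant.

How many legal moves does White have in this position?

3

White to move; king on a1.
In check: yes, from the black knight on b3.
Legal moves: Kb2, Ka2, Kb1.
Count: 3.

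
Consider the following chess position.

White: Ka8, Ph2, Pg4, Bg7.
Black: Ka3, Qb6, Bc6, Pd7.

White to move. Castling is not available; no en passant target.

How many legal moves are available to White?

White to move; king on a8.
In check: yes, from the black bishop on c6.
Legal moves: none.
Count: 0.

0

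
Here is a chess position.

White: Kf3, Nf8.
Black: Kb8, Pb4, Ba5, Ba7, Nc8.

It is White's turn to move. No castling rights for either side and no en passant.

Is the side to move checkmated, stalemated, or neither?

White to move; white king on f3.
In check: no.
Legal moves for White: Nh7, Nd7+, Ng6, Ne6, Kg4, Kf4, Ke4, Kg3, Kg2, Ke2.
White has 10 legal moves and is not in check → neither.

neither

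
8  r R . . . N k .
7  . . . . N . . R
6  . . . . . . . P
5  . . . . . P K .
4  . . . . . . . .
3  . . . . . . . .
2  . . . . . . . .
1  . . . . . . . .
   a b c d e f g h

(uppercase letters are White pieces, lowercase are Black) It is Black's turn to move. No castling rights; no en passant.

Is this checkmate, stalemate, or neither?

Black to move; black king on g8.
In check: yes, from the white knight on e7.
King squares — f7: attacked by Rh7; g7: attacked by Ph6; h7: attacked by Nf8; f8: attacked by Rb8; h8: attacked by Rh7.
Legal moves for Black: none.
In check with no legal moves → checkmate.

checkmate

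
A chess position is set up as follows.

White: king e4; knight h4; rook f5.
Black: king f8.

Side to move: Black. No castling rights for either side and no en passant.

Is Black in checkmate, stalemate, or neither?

Black to move; black king on f8.
In check: yes, from the white rook on f5.
Legal moves for Black: Kg8, Ke8, Kg7, Ke7.
Black is in check but has 4 legal moves → neither.

neither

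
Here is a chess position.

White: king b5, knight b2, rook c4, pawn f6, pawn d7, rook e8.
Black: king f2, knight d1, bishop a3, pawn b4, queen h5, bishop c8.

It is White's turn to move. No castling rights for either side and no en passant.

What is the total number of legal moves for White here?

5

White to move; king on b5.
In check: yes, from the black queen on h5.
Legal moves: Kc6, Kb6, Ka4, Re5, Rc5.
Count: 5.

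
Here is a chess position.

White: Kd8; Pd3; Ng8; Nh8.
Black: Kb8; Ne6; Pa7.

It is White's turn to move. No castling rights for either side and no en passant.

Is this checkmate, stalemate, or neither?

White to move; white king on d8.
In check: yes, from the black knight on e6.
King squares — c7: attacked by Ne6; d7: available; e7: available; c8: attacked by Kb8; e8: available.
Legal moves for White: Ke8, Ke7, Kd7.
White is in check but has 3 legal moves → neither.

neither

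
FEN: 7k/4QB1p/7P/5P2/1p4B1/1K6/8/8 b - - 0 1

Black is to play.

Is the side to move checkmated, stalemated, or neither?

Black to move; black king on h8.
In check: no.
King squares — g7: attacked by Ph6; h7: own pawn; g8: attacked by Bf7.
Legal moves for Black: none.
Not in check and no legal moves → stalemate.

stalemate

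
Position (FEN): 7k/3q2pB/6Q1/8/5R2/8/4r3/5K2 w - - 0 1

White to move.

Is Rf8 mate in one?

yes

After Rf8: black king on h8; in check: yes, from the white rook on f8.
King squares — g7: own pawn; h7: attacked by Qg6; g8: attacked by Bh7.
Black has no legal moves → checkmate.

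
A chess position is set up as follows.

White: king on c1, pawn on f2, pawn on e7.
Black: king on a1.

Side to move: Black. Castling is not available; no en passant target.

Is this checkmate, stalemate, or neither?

neither

Black to move; black king on a1.
In check: no.
Legal moves for Black: Ka2.
Black has 1 legal move and is not in check → neither.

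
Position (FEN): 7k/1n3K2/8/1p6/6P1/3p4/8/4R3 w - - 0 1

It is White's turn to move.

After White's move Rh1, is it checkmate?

yes

After Rh1: black king on h8; in check: yes, from the white rook on h1.
King squares — g7: attacked by Kf7; h7: attacked by Rh1; g8: attacked by Kf7.
Black has no legal moves → checkmate.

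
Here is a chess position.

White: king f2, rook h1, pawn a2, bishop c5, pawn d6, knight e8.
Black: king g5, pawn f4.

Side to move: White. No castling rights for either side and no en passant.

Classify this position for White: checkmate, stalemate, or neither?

White to move; white king on f2.
In check: no.
Legal moves for White include: Ng7, Nc7, Nf6, Ba7, Bb6, Bd4, Bb4, Be3, Ba3, Kf3, Kg2, Ke2, Kg1, Kf1, Ke1, Rh8, Rh7, Rh6, ... (list truncated; more exist).
White has legal moves and is not in check → neither.

neither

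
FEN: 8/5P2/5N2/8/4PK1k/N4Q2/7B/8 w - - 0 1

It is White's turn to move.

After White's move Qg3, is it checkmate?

yes

After Qg3: black king on h4; in check: yes, from the white queen on g3.
King squares — g3: attacked by Bh2; h3: attacked by Qg3; g4: attacked by Qg3; g5: attacked by Qg3; h5: attacked by Nf6.
Black has no legal moves → checkmate.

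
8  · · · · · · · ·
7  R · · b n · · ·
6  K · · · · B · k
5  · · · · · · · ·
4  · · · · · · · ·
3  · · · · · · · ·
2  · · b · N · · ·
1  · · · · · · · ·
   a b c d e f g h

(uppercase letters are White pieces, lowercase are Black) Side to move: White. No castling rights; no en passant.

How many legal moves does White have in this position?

23

White to move; king on a6.
In check: no.
Legal moves: Ra8, Rxd7, Rc7, Rb7, Bh8, Bg7+, Bxe7, Bg5+, Be5, Bh4, Bd4, Bc3, Bb2, Ba1, Kb7, Kb6, Ka5, Nf4, Nd4, Ng3, Nc3, Ng1, Nc1.
Count: 23.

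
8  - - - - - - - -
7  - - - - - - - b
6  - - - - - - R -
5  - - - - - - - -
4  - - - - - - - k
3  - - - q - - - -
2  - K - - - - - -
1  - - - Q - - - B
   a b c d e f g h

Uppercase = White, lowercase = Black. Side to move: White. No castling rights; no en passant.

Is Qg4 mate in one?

After Qg4: black king on h4; in check: yes, from the white queen on g4.
King squares — g3: attacked by Qg4; h3: attacked by Qg4; g4: attacked by Rg6; g5: attacked by Qg4; h5: attacked by Qg4.
Black has no legal moves → checkmate.

yes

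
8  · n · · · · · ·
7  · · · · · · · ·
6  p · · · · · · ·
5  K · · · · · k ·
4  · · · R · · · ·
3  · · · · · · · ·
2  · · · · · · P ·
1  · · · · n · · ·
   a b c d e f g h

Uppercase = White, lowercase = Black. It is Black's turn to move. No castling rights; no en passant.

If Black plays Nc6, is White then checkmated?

After Nc6: white king on a5; in check: yes, from the black knight on c6.
White has 3 legal replies: Kb6, Kxa6, Ka4.
In check but a legal move exists → not checkmate.

no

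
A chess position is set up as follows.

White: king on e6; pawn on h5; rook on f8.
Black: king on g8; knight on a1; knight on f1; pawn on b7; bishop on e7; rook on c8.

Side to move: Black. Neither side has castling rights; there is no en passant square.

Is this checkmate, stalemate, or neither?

neither

Black to move; black king on g8.
In check: yes, from the white rook on f8.
Legal moves for Black: Kxf8, Kh7, Kg7, Rxf8, Bxf8.
Black is in check but has 5 legal moves → neither.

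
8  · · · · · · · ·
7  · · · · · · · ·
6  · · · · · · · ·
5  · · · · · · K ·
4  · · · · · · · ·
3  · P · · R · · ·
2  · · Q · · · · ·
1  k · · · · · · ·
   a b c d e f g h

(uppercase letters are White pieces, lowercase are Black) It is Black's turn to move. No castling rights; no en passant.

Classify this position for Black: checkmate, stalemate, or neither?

stalemate

Black to move; black king on a1.
In check: no.
King squares — b1: attacked by Qc2; a2: attacked by Qc2; b2: attacked by Qc2.
Legal moves for Black: none.
Not in check and no legal moves → stalemate.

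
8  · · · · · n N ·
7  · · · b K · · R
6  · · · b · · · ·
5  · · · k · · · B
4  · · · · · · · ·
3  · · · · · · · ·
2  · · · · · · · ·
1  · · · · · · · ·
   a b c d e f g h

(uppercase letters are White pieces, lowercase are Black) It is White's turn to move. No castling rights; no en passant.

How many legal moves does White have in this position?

White to move; king on e7.
In check: yes, from the black bishop on d6.
Legal moves: Kd8, Kf7, Kf6.
Count: 3.

3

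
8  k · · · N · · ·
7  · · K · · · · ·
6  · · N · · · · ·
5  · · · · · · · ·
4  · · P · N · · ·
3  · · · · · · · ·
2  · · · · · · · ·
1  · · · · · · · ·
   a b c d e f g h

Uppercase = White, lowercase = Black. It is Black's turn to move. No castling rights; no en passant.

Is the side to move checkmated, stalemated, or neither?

Black to move; black king on a8.
In check: no.
King squares — a7: attacked by Nc6; b7: attacked by Kc7; b8: attacked by Nc6.
Legal moves for Black: none.
Not in check and no legal moves → stalemate.

stalemate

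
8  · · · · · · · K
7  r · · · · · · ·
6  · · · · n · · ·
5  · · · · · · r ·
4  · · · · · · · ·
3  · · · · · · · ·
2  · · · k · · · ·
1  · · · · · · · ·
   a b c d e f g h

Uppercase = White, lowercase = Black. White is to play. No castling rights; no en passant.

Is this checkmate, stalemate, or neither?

White to move; white king on h8.
In check: no.
King squares — g7: attacked by Rg5; h7: attacked by Ra7; g8: attacked by Rg5.
Legal moves for White: none.
Not in check and no legal moves → stalemate.

stalemate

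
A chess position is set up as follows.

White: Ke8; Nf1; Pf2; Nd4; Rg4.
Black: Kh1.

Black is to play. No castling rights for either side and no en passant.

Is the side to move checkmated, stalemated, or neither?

stalemate

Black to move; black king on h1.
In check: no.
King squares — g1: attacked by Rg4; g2: attacked by Rg4; h2: attacked by Nf1.
Legal moves for Black: none.
Not in check and no legal moves → stalemate.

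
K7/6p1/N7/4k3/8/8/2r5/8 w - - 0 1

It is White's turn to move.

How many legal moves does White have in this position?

7

White to move; king on a8.
In check: no.
Legal moves: Kb8, Kb7, Ka7, Nb8, Nc7, Nc5, Nb4.
Count: 7.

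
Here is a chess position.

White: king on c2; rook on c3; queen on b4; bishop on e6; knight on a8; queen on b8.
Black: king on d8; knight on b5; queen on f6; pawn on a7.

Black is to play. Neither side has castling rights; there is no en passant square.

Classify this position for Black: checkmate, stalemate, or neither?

checkmate

Black to move; black king on d8.
In check: yes, from the white queen on b8.
King squares — c7: attacked by Rc3; d7: attacked by Be6; e7: attacked by Qb4; c8: attacked by Rc3; e8: attacked by Qb8.
Legal moves for Black: none.
In check with no legal moves → checkmate.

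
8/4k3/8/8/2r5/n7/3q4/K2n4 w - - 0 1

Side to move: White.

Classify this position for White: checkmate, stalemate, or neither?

White to move; white king on a1.
In check: no.
King squares — b1: attacked by Na3; a2: attacked by Qd2; b2: attacked by Nd1.
Legal moves for White: none.
Not in check and no legal moves → stalemate.

stalemate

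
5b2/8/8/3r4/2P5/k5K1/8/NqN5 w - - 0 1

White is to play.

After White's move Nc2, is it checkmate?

After Nc2: black king on a3; in check: yes, from the white knight on c2.
Black has 3 legal replies: Ka4, Kb2, Qxc2.
In check but a legal move exists → not checkmate.

no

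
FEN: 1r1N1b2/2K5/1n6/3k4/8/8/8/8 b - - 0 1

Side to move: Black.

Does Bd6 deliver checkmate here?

After Bd6: white king on c7; in check: yes, from the black bishop on d6.
King squares — b6: attacked by Rb8; c6: attacked by Kd5; d6: attacked by Kd5; b7: attacked by Rb8; d7: attacked by Nb6; b8: attacked by Bd6; c8: attacked by Nb6; d8: own knight.
White has no legal moves → checkmate.

yes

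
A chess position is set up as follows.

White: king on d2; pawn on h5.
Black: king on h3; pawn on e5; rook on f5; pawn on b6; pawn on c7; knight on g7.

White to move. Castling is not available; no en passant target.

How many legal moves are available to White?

9

White to move; king on d2.
In check: no.
Legal moves: Ke3, Kd3, Kc3, Ke2, Kc2, Ke1, Kd1, Kc1, h6.
Count: 9.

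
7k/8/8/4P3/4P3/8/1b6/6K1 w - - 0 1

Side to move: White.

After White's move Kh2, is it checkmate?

no

After Kh2: black king on h8; in check: no.
Black is not in check, so this cannot be checkmate.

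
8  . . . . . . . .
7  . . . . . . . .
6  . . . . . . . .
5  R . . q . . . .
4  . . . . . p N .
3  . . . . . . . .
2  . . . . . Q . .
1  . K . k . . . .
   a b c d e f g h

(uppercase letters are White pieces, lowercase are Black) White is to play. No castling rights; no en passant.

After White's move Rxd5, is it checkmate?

After Rxd5: black king on d1; in check: yes, from the white rook on d5.
King squares — c1: attacked by Kb1; e1: attacked by Qf2; c2: attacked by Kb1; d2: attacked by Qf2; e2: attacked by Qf2.
Black has no legal moves → checkmate.

yes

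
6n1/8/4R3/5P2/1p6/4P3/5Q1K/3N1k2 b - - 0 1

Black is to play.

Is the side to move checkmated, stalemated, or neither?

Black to move; black king on f1.
In check: yes, from the white queen on f2.
King squares — e1: attacked by Qf2; g1: attacked by Qf2; e2: attacked by Qf2; f2: attacked by Nd1; g2: attacked by Qf2.
Legal moves for Black: none.
In check with no legal moves → checkmate.

checkmate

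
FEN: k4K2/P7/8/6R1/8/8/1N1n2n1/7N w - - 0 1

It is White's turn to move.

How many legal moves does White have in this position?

White to move; king on f8.
In check: no.
Legal moves: Kg8, Ke8, Kg7, Kf7, Ke7, Rg8, Rg7, Rg6, Rh5, Rf5, Re5, Rd5, Rc5, Rb5, Ra5, Rg4, Rg3, Rxg2, Nc4, Na4, Nd3, Nd1, Ng3, Nf2.
Count: 24.

24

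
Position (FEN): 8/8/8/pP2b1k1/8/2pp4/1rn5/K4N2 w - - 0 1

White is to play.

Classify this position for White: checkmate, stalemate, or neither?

checkmate

White to move; white king on a1.
In check: yes, from the black knight on c2.
King squares — b1: attacked by Rb2; a2: attacked by Rb2; b2: attacked by Pc3.
Legal moves for White: none.
In check with no legal moves → checkmate.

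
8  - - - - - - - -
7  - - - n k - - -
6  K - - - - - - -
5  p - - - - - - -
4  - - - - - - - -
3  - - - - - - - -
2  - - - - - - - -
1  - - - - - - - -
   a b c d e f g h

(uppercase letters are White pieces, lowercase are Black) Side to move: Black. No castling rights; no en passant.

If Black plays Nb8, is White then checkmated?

After Nb8: white king on a6; in check: yes, from the black knight on b8.
White has 5 legal replies: Kb7, Ka7, Kb6, Kb5, Kxa5.
In check but a legal move exists → not checkmate.

no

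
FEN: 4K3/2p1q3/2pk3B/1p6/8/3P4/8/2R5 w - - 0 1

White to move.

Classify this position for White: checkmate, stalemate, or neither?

checkmate

White to move; white king on e8.
In check: yes, from the black queen on e7.
King squares — d7: attacked by Kd6; e7: attacked by Kd6; f7: attacked by Qe7; d8: attacked by Qe7; f8: attacked by Qe7.
Legal moves for White: none.
In check with no legal moves → checkmate.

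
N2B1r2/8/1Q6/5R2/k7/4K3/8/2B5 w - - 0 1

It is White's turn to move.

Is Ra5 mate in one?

yes

After Ra5: black king on a4; in check: yes, from the white rook on a5.
King squares — a3: attacked by Bc1; b3: attacked by Qb6; b4: attacked by Qb6; a5: attacked by Qb6; b5: attacked by Ra5.
Black has no legal moves → checkmate.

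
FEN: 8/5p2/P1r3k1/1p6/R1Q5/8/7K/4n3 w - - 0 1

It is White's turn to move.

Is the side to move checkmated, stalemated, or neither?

neither

White to move; white king on h2.
In check: no.
Legal moves for White include: Qxf7+, Qe6+, Qxc6+, Qd5, Qc5, Qxb5, Qh4, Qg4+, Qf4, Qe4+, Qd4, Qb4, Qd3+, Qc3, Qb3, Qe2, Qc2+, Qa2, ... (list truncated; more exist).
White has legal moves and is not in check → neither.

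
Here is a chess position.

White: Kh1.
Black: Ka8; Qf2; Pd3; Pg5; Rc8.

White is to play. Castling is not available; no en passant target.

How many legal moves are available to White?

0

White to move; king on h1.
In check: no.
Legal moves: none.
Count: 0.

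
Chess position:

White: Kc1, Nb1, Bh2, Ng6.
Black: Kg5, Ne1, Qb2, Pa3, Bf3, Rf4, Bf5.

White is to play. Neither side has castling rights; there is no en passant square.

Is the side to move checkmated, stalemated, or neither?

checkmate

White to move; white king on c1.
In check: yes, from the black queen on b2.
King squares — b1: own knight; d1: attacked by Bf3; b2: attacked by Pa3; c2: attacked by Ne1; d2: attacked by Qb2.
Legal moves for White: none.
In check with no legal moves → checkmate.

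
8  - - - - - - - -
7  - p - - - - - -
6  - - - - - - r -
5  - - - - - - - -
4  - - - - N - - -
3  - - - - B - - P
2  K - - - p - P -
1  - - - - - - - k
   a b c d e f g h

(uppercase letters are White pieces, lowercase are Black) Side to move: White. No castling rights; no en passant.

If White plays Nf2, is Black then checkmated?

no

After Nf2: black king on h1; in check: yes, from the white knight on f2.
Black has 3 legal replies: Kh2, Kxg2, Kg1.
In check but a legal move exists → not checkmate.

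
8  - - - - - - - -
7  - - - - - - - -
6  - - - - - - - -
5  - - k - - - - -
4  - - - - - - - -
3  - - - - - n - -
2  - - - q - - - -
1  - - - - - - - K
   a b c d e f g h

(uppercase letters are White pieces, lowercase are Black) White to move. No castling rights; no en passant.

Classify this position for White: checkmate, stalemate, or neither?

stalemate

White to move; white king on h1.
In check: no.
King squares — g1: attacked by Nf3; g2: attacked by Qd2; h2: attacked by Qd2.
Legal moves for White: none.
Not in check and no legal moves → stalemate.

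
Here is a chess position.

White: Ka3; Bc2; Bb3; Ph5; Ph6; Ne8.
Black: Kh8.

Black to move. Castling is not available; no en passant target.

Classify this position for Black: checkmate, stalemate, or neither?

Black to move; black king on h8.
In check: no.
King squares — g7: attacked by Ph6; h7: attacked by Bc2; g8: attacked by Bb3.
Legal moves for Black: none.
Not in check and no legal moves → stalemate.

stalemate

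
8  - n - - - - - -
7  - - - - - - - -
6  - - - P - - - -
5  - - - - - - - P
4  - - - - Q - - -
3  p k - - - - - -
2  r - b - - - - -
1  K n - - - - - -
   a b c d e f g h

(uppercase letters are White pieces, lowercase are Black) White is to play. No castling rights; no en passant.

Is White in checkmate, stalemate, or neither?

White to move; white king on a1.
In check: yes, from the black rook on a2.
King squares — b1: attacked by Bc2; a2: attacked by Kb3; b2: attacked by Ra2.
Legal moves for White: none.
In check with no legal moves → checkmate.

checkmate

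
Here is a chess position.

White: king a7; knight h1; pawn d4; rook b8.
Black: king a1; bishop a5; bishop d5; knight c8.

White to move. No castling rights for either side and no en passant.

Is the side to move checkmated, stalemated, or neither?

neither

White to move; white king on a7.
In check: yes, from the black knight on c8.
Legal moves for White: Ka6, Rxc8.
White is in check but has 2 legal moves → neither.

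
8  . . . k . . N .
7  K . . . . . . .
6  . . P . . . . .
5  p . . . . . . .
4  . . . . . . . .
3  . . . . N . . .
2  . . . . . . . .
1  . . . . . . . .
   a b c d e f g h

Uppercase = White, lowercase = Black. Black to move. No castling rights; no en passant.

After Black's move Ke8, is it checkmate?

After Ke8: white king on a7; in check: no.
White is not in check, so this cannot be checkmate.

no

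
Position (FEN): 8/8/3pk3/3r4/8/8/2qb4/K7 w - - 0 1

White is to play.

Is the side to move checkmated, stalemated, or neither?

stalemate

White to move; white king on a1.
In check: no.
King squares — b1: attacked by Qc2; a2: attacked by Qc2; b2: attacked by Qc2.
Legal moves for White: none.
Not in check and no legal moves → stalemate.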